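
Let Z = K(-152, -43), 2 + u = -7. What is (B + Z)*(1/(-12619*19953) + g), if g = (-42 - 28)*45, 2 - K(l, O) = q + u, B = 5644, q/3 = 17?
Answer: -1481564518171268/83928969 ≈ -1.7653e+7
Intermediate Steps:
u = -9 (u = -2 - 7 = -9)
q = 51 (q = 3*17 = 51)
K(l, O) = -40 (K(l, O) = 2 - (51 - 9) = 2 - 1*42 = 2 - 42 = -40)
Z = -40
g = -3150 (g = -70*45 = -3150)
(B + Z)*(1/(-12619*19953) + g) = (5644 - 40)*(1/(-12619*19953) - 3150) = 5604*(-1/12619*1/19953 - 3150) = 5604*(-1/251786907 - 3150) = 5604*(-793128757051/251786907) = -1481564518171268/83928969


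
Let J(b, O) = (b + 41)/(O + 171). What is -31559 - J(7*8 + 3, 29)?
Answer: -63119/2 ≈ -31560.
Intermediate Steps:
J(b, O) = (41 + b)/(171 + O)
-31559 - J(7*8 + 3, 29) = -31559 - (41 + (7*8 + 3))/(171 + 29) = -31559 - (41 + (56 + 3))/200 = -31559 - (41 + 59)/200 = -31559 - 100/200 = -31559 - 1*½ = -31559 - ½ = -63119/2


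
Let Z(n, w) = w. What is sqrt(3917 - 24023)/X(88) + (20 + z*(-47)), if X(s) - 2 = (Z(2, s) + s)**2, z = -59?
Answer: 2793 + I*sqrt(2234)/10326 ≈ 2793.0 + 0.0045773*I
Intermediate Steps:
X(s) = 2 + 4*s**2 (X(s) = 2 + (s + s)**2 = 2 + (2*s)**2 = 2 + 4*s**2)
sqrt(3917 - 24023)/X(88) + (20 + z*(-47)) = sqrt(3917 - 24023)/(2 + 4*88**2) + (20 - 59*(-47)) = sqrt(-20106)/(2 + 4*7744) + (20 + 2773) = (3*I*sqrt(2234))/(2 + 30976) + 2793 = (3*I*sqrt(2234))/30978 + 2793 = (3*I*sqrt(2234))*(1/30978) + 2793 = I*sqrt(2234)/10326 + 2793 = 2793 + I*sqrt(2234)/10326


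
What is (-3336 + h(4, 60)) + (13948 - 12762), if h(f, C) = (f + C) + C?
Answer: -2026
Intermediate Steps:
h(f, C) = f + 2*C (h(f, C) = (C + f) + C = f + 2*C)
(-3336 + h(4, 60)) + (13948 - 12762) = (-3336 + (4 + 2*60)) + (13948 - 12762) = (-3336 + (4 + 120)) + 1186 = (-3336 + 124) + 1186 = -3212 + 1186 = -2026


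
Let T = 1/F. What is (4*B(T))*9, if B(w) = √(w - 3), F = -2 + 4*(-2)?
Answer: 18*I*√310/5 ≈ 63.385*I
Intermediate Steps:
F = -10 (F = -2 - 8 = -10)
T = -⅒ (T = 1/(-10) = -⅒ ≈ -0.10000)
B(w) = √(-3 + w)
(4*B(T))*9 = (4*√(-3 - ⅒))*9 = (4*√(-31/10))*9 = (4*(I*√310/10))*9 = (2*I*√310/5)*9 = 18*I*√310/5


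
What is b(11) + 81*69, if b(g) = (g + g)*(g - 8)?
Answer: 5655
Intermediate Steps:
b(g) = 2*g*(-8 + g) (b(g) = (2*g)*(-8 + g) = 2*g*(-8 + g))
b(11) + 81*69 = 2*11*(-8 + 11) + 81*69 = 2*11*3 + 5589 = 66 + 5589 = 5655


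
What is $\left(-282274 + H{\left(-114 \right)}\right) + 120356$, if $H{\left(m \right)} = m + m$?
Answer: $-162146$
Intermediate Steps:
$H{\left(m \right)} = 2 m$
$\left(-282274 + H{\left(-114 \right)}\right) + 120356 = \left(-282274 + 2 \left(-114\right)\right) + 120356 = \left(-282274 - 228\right) + 120356 = -282502 + 120356 = -162146$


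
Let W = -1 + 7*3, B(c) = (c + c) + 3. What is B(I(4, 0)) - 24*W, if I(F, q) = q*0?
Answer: -477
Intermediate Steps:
I(F, q) = 0
B(c) = 3 + 2*c (B(c) = 2*c + 3 = 3 + 2*c)
W = 20 (W = -1 + 21 = 20)
B(I(4, 0)) - 24*W = (3 + 2*0) - 24*20 = (3 + 0) - 480 = 3 - 480 = -477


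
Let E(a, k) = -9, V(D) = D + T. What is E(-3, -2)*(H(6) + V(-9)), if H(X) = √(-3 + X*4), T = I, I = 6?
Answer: 27 - 9*√21 ≈ -14.243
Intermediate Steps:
T = 6
H(X) = √(-3 + 4*X)
V(D) = 6 + D (V(D) = D + 6 = 6 + D)
E(-3, -2)*(H(6) + V(-9)) = -9*(√(-3 + 4*6) + (6 - 9)) = -9*(√(-3 + 24) - 3) = -9*(√21 - 3) = -9*(-3 + √21) = 27 - 9*√21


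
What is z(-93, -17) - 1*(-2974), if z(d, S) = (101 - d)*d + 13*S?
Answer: -15289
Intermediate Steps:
z(d, S) = 13*S + d*(101 - d) (z(d, S) = d*(101 - d) + 13*S = 13*S + d*(101 - d))
z(-93, -17) - 1*(-2974) = (-1*(-93)**2 + 13*(-17) + 101*(-93)) - 1*(-2974) = (-1*8649 - 221 - 9393) + 2974 = (-8649 - 221 - 9393) + 2974 = -18263 + 2974 = -15289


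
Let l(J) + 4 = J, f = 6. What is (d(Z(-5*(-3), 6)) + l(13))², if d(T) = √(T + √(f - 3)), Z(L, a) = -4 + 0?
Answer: (9 + I*√(4 - √3))² ≈ 78.732 + 27.107*I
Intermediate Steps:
l(J) = -4 + J
Z(L, a) = -4
d(T) = √(T + √3) (d(T) = √(T + √(6 - 3)) = √(T + √3))
(d(Z(-5*(-3), 6)) + l(13))² = (√(-4 + √3) + (-4 + 13))² = (√(-4 + √3) + 9)² = (9 + √(-4 + √3))²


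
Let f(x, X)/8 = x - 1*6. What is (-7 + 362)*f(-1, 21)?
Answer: -19880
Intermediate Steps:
f(x, X) = -48 + 8*x (f(x, X) = 8*(x - 1*6) = 8*(x - 6) = 8*(-6 + x) = -48 + 8*x)
(-7 + 362)*f(-1, 21) = (-7 + 362)*(-48 + 8*(-1)) = 355*(-48 - 8) = 355*(-56) = -19880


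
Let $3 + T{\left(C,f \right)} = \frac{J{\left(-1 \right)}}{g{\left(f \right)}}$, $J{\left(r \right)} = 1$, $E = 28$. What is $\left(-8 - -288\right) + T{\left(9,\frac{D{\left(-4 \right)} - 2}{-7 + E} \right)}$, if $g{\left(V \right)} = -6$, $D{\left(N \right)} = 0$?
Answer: $\frac{1661}{6} \approx 276.83$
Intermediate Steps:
$T{\left(C,f \right)} = - \frac{19}{6}$ ($T{\left(C,f \right)} = -3 + 1 \frac{1}{-6} = -3 + 1 \left(- \frac{1}{6}\right) = -3 - \frac{1}{6} = - \frac{19}{6}$)
$\left(-8 - -288\right) + T{\left(9,\frac{D{\left(-4 \right)} - 2}{-7 + E} \right)} = \left(-8 - -288\right) - \frac{19}{6} = \left(-8 + 288\right) - \frac{19}{6} = 280 - \frac{19}{6} = \frac{1661}{6}$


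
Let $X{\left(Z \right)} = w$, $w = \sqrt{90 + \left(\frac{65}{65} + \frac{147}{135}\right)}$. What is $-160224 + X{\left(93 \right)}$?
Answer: $-160224 + \frac{4 \sqrt{1295}}{15} \approx -1.6021 \cdot 10^{5}$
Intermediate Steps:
$w = \frac{4 \sqrt{1295}}{15}$ ($w = \sqrt{90 + \left(65 \cdot \frac{1}{65} + 147 \cdot \frac{1}{135}\right)} = \sqrt{90 + \left(1 + \frac{49}{45}\right)} = \sqrt{90 + \frac{94}{45}} = \sqrt{\frac{4144}{45}} = \frac{4 \sqrt{1295}}{15} \approx 9.5963$)
$X{\left(Z \right)} = \frac{4 \sqrt{1295}}{15}$
$-160224 + X{\left(93 \right)} = -160224 + \frac{4 \sqrt{1295}}{15}$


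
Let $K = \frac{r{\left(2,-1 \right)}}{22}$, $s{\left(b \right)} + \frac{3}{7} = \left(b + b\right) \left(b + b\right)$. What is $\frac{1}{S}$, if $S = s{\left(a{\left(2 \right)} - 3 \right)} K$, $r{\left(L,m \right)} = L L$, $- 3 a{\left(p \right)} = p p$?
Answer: $\frac{693}{9410} \approx 0.073645$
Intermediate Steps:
$a{\left(p \right)} = - \frac{p^{2}}{3}$ ($a{\left(p \right)} = - \frac{p p}{3} = - \frac{p^{2}}{3}$)
$r{\left(L,m \right)} = L^{2}$
$s{\left(b \right)} = - \frac{3}{7} + 4 b^{2}$ ($s{\left(b \right)} = - \frac{3}{7} + \left(b + b\right) \left(b + b\right) = - \frac{3}{7} + 2 b 2 b = - \frac{3}{7} + 4 b^{2}$)
$K = \frac{2}{11}$ ($K = \frac{2^{2}}{22} = 4 \cdot \frac{1}{22} = \frac{2}{11} \approx 0.18182$)
$S = \frac{9410}{693}$ ($S = \left(- \frac{3}{7} + 4 \left(- \frac{2^{2}}{3} - 3\right)^{2}\right) \frac{2}{11} = \left(- \frac{3}{7} + 4 \left(\left(- \frac{1}{3}\right) 4 - 3\right)^{2}\right) \frac{2}{11} = \left(- \frac{3}{7} + 4 \left(- \frac{4}{3} - 3\right)^{2}\right) \frac{2}{11} = \left(- \frac{3}{7} + 4 \left(- \frac{13}{3}\right)^{2}\right) \frac{2}{11} = \left(- \frac{3}{7} + 4 \cdot \frac{169}{9}\right) \frac{2}{11} = \left(- \frac{3}{7} + \frac{676}{9}\right) \frac{2}{11} = \frac{4705}{63} \cdot \frac{2}{11} = \frac{9410}{693} \approx 13.579$)
$\frac{1}{S} = \frac{1}{\frac{9410}{693}} = \frac{693}{9410}$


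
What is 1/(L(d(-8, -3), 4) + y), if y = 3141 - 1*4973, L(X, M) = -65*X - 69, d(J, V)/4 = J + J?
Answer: 1/2259 ≈ 0.00044267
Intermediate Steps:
d(J, V) = 8*J (d(J, V) = 4*(J + J) = 4*(2*J) = 8*J)
L(X, M) = -69 - 65*X
y = -1832 (y = 3141 - 4973 = -1832)
1/(L(d(-8, -3), 4) + y) = 1/((-69 - 520*(-8)) - 1832) = 1/((-69 - 65*(-64)) - 1832) = 1/((-69 + 4160) - 1832) = 1/(4091 - 1832) = 1/2259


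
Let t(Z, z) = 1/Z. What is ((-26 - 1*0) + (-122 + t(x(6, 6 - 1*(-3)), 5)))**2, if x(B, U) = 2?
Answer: 87025/4 ≈ 21756.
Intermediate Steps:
((-26 - 1*0) + (-122 + t(x(6, 6 - 1*(-3)), 5)))**2 = ((-26 - 1*0) + (-122 + 1/2))**2 = ((-26 + 0) + (-122 + 1/2))**2 = (-26 - 243/2)**2 = (-295/2)**2 = 87025/4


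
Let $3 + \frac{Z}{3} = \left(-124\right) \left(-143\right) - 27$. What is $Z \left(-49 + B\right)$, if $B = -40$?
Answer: $-4726434$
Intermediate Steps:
$Z = 53106$ ($Z = -9 + 3 \left(\left(-124\right) \left(-143\right) - 27\right) = -9 + 3 \left(17732 - 27\right) = -9 + 3 \cdot 17705 = -9 + 53115 = 53106$)
$Z \left(-49 + B\right) = 53106 \left(-49 - 40\right) = 53106 \left(-89\right) = -4726434$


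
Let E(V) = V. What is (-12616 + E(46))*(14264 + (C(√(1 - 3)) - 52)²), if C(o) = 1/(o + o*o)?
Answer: 6285*(-67976*√2 - 34145*I)/(I + 2*√2) ≈ -2.1372e+8 - 3.101e+5*I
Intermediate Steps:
C(o) = 1/(o + o²)
(-12616 + E(46))*(14264 + (C(√(1 - 3)) - 52)²) = (-12616 + 46)*(14264 + (1/((√(1 - 3))*(1 + √(1 - 3))) - 52)²) = -12570*(14264 + (1/((√(-2))*(1 + √(-2))) - 52)²) = -12570*(14264 + (1/(((I*√2))*(1 + I*√2)) - 52)²) = -12570*(14264 + ((-I*√2/2)/(1 + I*√2) - 52)²) = -12570*(14264 + (-I*√2/(2*(1 + I*√2)) - 52)²) = -12570*(14264 + (-52 - I*√2/(2*(1 + I*√2)))²) = -179298480 - 12570*(-52 - I*√2/(2*(1 + I*√2)))²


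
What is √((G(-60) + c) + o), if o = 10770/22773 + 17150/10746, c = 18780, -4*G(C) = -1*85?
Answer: √13902203994444742665/27190962 ≈ 137.13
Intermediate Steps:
G(C) = 85/4 (G(C) = -(-1)*85/4 = -¼*(-85) = 85/4)
o = 84381895/40786443 (o = 10770*(1/22773) + 17150*(1/10746) = 3590/7591 + 8575/5373 = 84381895/40786443 ≈ 2.0689)
√((G(-60) + c) + o) = √((85/4 + 18780) + 84381895/40786443) = √(75205/4 + 84381895/40786443) = √(3067681973395/163145772) = √13902203994444742665/27190962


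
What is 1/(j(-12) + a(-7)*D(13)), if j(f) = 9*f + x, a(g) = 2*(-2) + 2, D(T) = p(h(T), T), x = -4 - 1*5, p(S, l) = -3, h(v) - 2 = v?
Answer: -1/111 ≈ -0.0090090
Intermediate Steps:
h(v) = 2 + v
x = -9 (x = -4 - 5 = -9)
D(T) = -3
a(g) = -2 (a(g) = -4 + 2 = -2)
j(f) = -9 + 9*f (j(f) = 9*f - 9 = -9 + 9*f)
1/(j(-12) + a(-7)*D(13)) = 1/((-9 + 9*(-12)) - 2*(-3)) = 1/((-9 - 108) + 6) = 1/(-117 + 6) = 1/(-111) = -1/111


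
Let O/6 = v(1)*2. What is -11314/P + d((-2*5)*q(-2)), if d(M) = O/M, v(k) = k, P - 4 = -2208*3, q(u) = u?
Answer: 7643/3310 ≈ 2.3091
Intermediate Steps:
P = -6620 (P = 4 - 2208*3 = 4 - 6624 = -6620)
O = 12 (O = 6*(1*2) = 6*2 = 12)
d(M) = 12/M
-11314/P + d((-2*5)*q(-2)) = -11314/(-6620) + 12/((-2*5*(-2))) = -11314*(-1/6620) + 12/((-10*(-2))) = 5657/3310 + 12/20 = 5657/3310 + 12*(1/20) = 5657/3310 + 3/5 = 7643/3310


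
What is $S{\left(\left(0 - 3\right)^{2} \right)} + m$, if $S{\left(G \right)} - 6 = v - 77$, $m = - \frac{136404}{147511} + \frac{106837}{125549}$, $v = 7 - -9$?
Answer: $- \frac{1019957972734}{18519858539} \approx -55.074$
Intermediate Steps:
$v = 16$ ($v = 7 + 9 = 16$)
$m = - \frac{1365753089}{18519858539}$ ($m = \left(-136404\right) \frac{1}{147511} + 106837 \cdot \frac{1}{125549} = - \frac{136404}{147511} + \frac{106837}{125549} = - \frac{1365753089}{18519858539} \approx -0.073745$)
$S{\left(G \right)} = -55$ ($S{\left(G \right)} = 6 + \left(16 - 77\right) = 6 - 61 = -55$)
$S{\left(\left(0 - 3\right)^{2} \right)} + m = -55 - \frac{1365753089}{18519858539} = - \frac{1019957972734}{18519858539}$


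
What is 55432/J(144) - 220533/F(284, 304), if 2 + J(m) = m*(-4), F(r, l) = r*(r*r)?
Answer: -634934855701/6619921856 ≈ -95.913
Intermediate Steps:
F(r, l) = r³ (F(r, l) = r*r² = r³)
J(m) = -2 - 4*m (J(m) = -2 + m*(-4) = -2 - 4*m)
55432/J(144) - 220533/F(284, 304) = 55432/(-2 - 4*144) - 220533/(284³) = 55432/(-2 - 576) - 220533/22906304 = 55432/(-578) - 220533*1/22906304 = 55432*(-1/578) - 220533/22906304 = -27716/289 - 220533/22906304 = -634934855701/6619921856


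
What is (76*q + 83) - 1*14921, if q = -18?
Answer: -16206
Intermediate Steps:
(76*q + 83) - 1*14921 = (76*(-18) + 83) - 1*14921 = (-1368 + 83) - 14921 = -1285 - 14921 = -16206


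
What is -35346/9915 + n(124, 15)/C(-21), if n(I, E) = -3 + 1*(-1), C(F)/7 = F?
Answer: -1718734/485835 ≈ -3.5377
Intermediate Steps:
C(F) = 7*F
n(I, E) = -4 (n(I, E) = -3 - 1 = -4)
-35346/9915 + n(124, 15)/C(-21) = -35346/9915 - 4/(7*(-21)) = -35346*1/9915 - 4/(-147) = -11782/3305 - 4*(-1/147) = -11782/3305 + 4/147 = -1718734/485835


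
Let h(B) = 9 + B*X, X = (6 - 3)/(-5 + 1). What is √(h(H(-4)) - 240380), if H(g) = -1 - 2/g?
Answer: I*√3845930/4 ≈ 490.28*I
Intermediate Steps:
X = -¾ (X = 3/(-4) = 3*(-¼) = -¾ ≈ -0.75000)
H(g) = -1 - 2/g
h(B) = 9 - 3*B/4 (h(B) = 9 + B*(-¾) = 9 - 3*B/4)
√(h(H(-4)) - 240380) = √((9 - 3*(-2 - 1*(-4))/(4*(-4))) - 240380) = √((9 - (-3)*(-2 + 4)/16) - 240380) = √((9 - (-3)*2/16) - 240380) = √((9 - ¾*(-½)) - 240380) = √((9 + 3/8) - 240380) = √(75/8 - 240380) = √(-1922965/8) = I*√3845930/4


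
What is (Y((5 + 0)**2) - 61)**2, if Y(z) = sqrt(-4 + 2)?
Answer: (61 - I*sqrt(2))**2 ≈ 3719.0 - 172.53*I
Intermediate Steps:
Y(z) = I*sqrt(2) (Y(z) = sqrt(-2) = I*sqrt(2))
(Y((5 + 0)**2) - 61)**2 = (I*sqrt(2) - 61)**2 = (-61 + I*sqrt(2))**2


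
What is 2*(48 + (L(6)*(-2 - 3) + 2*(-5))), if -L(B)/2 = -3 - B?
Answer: -104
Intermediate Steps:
L(B) = 6 + 2*B (L(B) = -2*(-3 - B) = 6 + 2*B)
2*(48 + (L(6)*(-2 - 3) + 2*(-5))) = 2*(48 + ((6 + 2*6)*(-2 - 3) + 2*(-5))) = 2*(48 + ((6 + 12)*(-5) - 10)) = 2*(48 + (18*(-5) - 10)) = 2*(48 + (-90 - 10)) = 2*(48 - 100) = 2*(-52) = -104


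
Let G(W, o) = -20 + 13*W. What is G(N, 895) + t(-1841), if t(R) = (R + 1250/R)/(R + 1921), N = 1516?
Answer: 2896258109/147280 ≈ 19665.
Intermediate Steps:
t(R) = (R + 1250/R)/(1921 + R)
G(N, 895) + t(-1841) = (-20 + 13*1516) + (1250 + (-1841)²)/((-1841)*(1921 - 1841)) = (-20 + 19708) - 1/1841*(1250 + 3389281)/80 = 19688 - 1/1841*1/80*3390531 = 19688 - 3390531/147280 = 2896258109/147280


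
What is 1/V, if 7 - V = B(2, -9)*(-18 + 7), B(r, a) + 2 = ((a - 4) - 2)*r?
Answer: -1/345 ≈ -0.0028986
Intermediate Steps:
B(r, a) = -2 + r*(-6 + a) (B(r, a) = -2 + ((a - 4) - 2)*r = -2 + ((-4 + a) - 2)*r = -2 + (-6 + a)*r = -2 + r*(-6 + a))
V = -345 (V = 7 - (-2 - 6*2 - 9*2)*(-18 + 7) = 7 - (-2 - 12 - 18)*(-11) = 7 - (-32)*(-11) = 7 - 1*352 = 7 - 352 = -345)
1/V = 1/(-345) = -1/345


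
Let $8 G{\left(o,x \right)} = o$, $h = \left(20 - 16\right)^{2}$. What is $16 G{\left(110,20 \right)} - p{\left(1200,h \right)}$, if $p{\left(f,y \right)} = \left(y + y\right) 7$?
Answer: $-4$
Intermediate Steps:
$h = 16$ ($h = 4^{2} = 16$)
$p{\left(f,y \right)} = 14 y$ ($p{\left(f,y \right)} = 2 y 7 = 14 y$)
$G{\left(o,x \right)} = \frac{o}{8}$
$16 G{\left(110,20 \right)} - p{\left(1200,h \right)} = 16 \cdot \frac{1}{8} \cdot 110 - 14 \cdot 16 = 16 \cdot \frac{55}{4} - 224 = 220 - 224 = -4$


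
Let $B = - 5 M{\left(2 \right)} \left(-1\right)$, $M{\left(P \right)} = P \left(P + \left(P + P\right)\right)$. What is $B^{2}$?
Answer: $3600$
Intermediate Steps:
$M{\left(P \right)} = 3 P^{2}$ ($M{\left(P \right)} = P \left(P + 2 P\right) = P 3 P = 3 P^{2}$)
$B = 60$ ($B = - 5 \cdot 3 \cdot 2^{2} \left(-1\right) = - 5 \cdot 3 \cdot 4 \left(-1\right) = \left(-5\right) 12 \left(-1\right) = \left(-60\right) \left(-1\right) = 60$)
$B^{2} = 60^{2} = 3600$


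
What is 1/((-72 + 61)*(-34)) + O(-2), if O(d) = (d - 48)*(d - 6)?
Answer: 149601/374 ≈ 400.00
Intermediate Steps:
O(d) = (-48 + d)*(-6 + d)
1/((-72 + 61)*(-34)) + O(-2) = 1/((-72 + 61)*(-34)) + (288 + (-2)**2 - 54*(-2)) = 1/(-11*(-34)) + (288 + 4 + 108) = 1/374 + 400 = 149601/374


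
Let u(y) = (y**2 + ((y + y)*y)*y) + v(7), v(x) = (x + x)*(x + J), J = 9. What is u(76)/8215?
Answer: 883952/8215 ≈ 107.60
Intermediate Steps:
v(x) = 2*x*(9 + x) (v(x) = (x + x)*(x + 9) = (2*x)*(9 + x) = 2*x*(9 + x))
u(y) = 224 + y**2 + 2*y**3 (u(y) = (y**2 + ((y + y)*y)*y) + 2*7*(9 + 7) = (y**2 + ((2*y)*y)*y) + 2*7*16 = (y**2 + (2*y**2)*y) + 224 = (y**2 + 2*y**3) + 224 = 224 + y**2 + 2*y**3)
u(76)/8215 = (224 + 76**2 + 2*76**3)/8215 = (224 + 5776 + 2*438976)*(1/8215) = (224 + 5776 + 877952)*(1/8215) = 883952*(1/8215) = 883952/8215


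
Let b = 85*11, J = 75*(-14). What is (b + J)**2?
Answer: 13225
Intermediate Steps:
J = -1050
b = 935
(b + J)**2 = (935 - 1050)**2 = (-115)**2 = 13225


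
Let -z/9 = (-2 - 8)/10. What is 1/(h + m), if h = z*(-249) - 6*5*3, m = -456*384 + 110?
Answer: -1/177325 ≈ -5.6394e-6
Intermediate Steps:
z = 9 (z = -9*(-2 - 8)/10 = -9*(-10)/10 = -9*(-1) = 9)
m = -174994 (m = -175104 + 110 = -174994)
h = -2331 (h = 9*(-249) - 6*5*3 = -2241 - 30*3 = -2241 - 90 = -2331)
1/(h + m) = 1/(-2331 - 174994) = 1/(-177325) = -1/177325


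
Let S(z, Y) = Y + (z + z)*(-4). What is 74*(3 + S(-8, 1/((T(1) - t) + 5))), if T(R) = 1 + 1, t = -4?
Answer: 54612/11 ≈ 4964.7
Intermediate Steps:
T(R) = 2
S(z, Y) = Y - 8*z (S(z, Y) = Y + (2*z)*(-4) = Y - 8*z)
74*(3 + S(-8, 1/((T(1) - t) + 5))) = 74*(3 + (1/((2 - 1*(-4)) + 5) - 8*(-8))) = 74*(3 + (1/((2 + 4) + 5) + 64)) = 74*(3 + (1/(6 + 5) + 64)) = 74*(3 + (1/11 + 64)) = 74*(3 + 705/11) = 74*(738/11) = 54612/11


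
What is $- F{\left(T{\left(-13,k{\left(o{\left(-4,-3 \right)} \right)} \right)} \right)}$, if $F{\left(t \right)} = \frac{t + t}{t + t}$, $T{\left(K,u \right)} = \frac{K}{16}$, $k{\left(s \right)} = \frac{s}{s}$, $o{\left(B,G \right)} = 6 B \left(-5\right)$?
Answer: $-1$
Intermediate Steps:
$o{\left(B,G \right)} = - 30 B$
$k{\left(s \right)} = 1$
$T{\left(K,u \right)} = \frac{K}{16}$ ($T{\left(K,u \right)} = K \frac{1}{16} = \frac{K}{16}$)
$F{\left(t \right)} = 1$ ($F{\left(t \right)} = \frac{2 t}{2 t} = 2 t \frac{1}{2 t} = 1$)
$- F{\left(T{\left(-13,k{\left(o{\left(-4,-3 \right)} \right)} \right)} \right)} = \left(-1\right) 1 = -1$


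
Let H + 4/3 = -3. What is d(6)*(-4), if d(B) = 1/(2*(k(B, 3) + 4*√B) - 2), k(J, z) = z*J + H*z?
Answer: ⅒ - √6/10 ≈ -0.14495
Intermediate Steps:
H = -13/3 (H = -4/3 - 3 = -13/3 ≈ -4.3333)
k(J, z) = -13*z/3 + J*z (k(J, z) = z*J - 13*z/3 = J*z - 13*z/3 = -13*z/3 + J*z)
d(B) = 1/(-28 + 6*B + 8*√B) (d(B) = 1/(2*((⅓)*3*(-13 + 3*B) + 4*√B) - 2) = 1/(2*((-13 + 3*B) + 4*√B) - 2) = 1/(2*(-13 + 3*B + 4*√B) - 2) = 1/((-26 + 6*B + 8*√B) - 2) = 1/(-28 + 6*B + 8*√B))
d(6)*(-4) = (1/(2*(-14 + 3*6 + 4*√6)))*(-4) = (1/(2*(-14 + 18 + 4*√6)))*(-4) = (1/(2*(4 + 4*√6)))*(-4) = -2/(4 + 4*√6)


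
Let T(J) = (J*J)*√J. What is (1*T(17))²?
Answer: 1419857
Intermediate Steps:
T(J) = J^(5/2) (T(J) = J²*√J = J^(5/2))
(1*T(17))² = (1*17^(5/2))² = (1*(289*√17))² = (289*√17)² = 1419857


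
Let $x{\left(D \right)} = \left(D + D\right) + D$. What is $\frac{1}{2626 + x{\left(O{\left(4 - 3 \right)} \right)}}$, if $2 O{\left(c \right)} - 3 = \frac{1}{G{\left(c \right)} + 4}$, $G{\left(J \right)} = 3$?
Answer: $\frac{7}{18415} \approx 0.00038012$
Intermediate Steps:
$O{\left(c \right)} = \frac{11}{7}$ ($O{\left(c \right)} = \frac{3}{2} + \frac{1}{2 \left(3 + 4\right)} = \frac{3}{2} + \frac{1}{2 \cdot 7} = \frac{3}{2} + \frac{1}{2} \cdot \frac{1}{7} = \frac{3}{2} + \frac{1}{14} = \frac{11}{7}$)
$x{\left(D \right)} = 3 D$ ($x{\left(D \right)} = 2 D + D = 3 D$)
$\frac{1}{2626 + x{\left(O{\left(4 - 3 \right)} \right)}} = \frac{1}{2626 + 3 \cdot \frac{11}{7}} = \frac{1}{2626 + \frac{33}{7}} = \frac{1}{\frac{18415}{7}} = \frac{7}{18415}$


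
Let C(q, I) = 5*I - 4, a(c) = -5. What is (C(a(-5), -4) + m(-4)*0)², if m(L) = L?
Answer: 576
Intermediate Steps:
C(q, I) = -4 + 5*I
(C(a(-5), -4) + m(-4)*0)² = ((-4 + 5*(-4)) - 4*0)² = ((-4 - 20) + 0)² = (-24 + 0)² = (-24)² = 576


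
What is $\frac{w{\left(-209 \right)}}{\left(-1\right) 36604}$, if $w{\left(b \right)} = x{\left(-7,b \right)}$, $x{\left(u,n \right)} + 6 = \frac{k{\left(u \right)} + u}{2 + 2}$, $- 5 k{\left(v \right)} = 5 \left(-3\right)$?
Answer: $\frac{7}{36604} \approx 0.00019124$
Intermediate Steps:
$k{\left(v \right)} = 3$ ($k{\left(v \right)} = - \frac{5 \left(-3\right)}{5} = \left(- \frac{1}{5}\right) \left(-15\right) = 3$)
$x{\left(u,n \right)} = - \frac{21}{4} + \frac{u}{4}$ ($x{\left(u,n \right)} = -6 + \frac{3 + u}{2 + 2} = -6 + \frac{3 + u}{4} = -6 + \left(3 + u\right) \frac{1}{4} = -6 + \left(\frac{3}{4} + \frac{u}{4}\right) = - \frac{21}{4} + \frac{u}{4}$)
$w{\left(b \right)} = -7$ ($w{\left(b \right)} = - \frac{21}{4} + \frac{1}{4} \left(-7\right) = - \frac{21}{4} - \frac{7}{4} = -7$)
$\frac{w{\left(-209 \right)}}{\left(-1\right) 36604} = - \frac{7}{\left(-1\right) 36604} = - \frac{7}{-36604} = \left(-7\right) \left(- \frac{1}{36604}\right) = \frac{7}{36604}$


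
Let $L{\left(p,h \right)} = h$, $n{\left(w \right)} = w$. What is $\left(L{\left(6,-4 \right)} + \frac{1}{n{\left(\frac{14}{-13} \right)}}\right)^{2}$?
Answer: $\frac{4761}{196} \approx 24.291$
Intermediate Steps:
$\left(L{\left(6,-4 \right)} + \frac{1}{n{\left(\frac{14}{-13} \right)}}\right)^{2} = \left(-4 + \frac{1}{14 \frac{1}{-13}}\right)^{2} = \left(-4 + \frac{1}{14 \left(- \frac{1}{13}\right)}\right)^{2} = \left(-4 + \frac{1}{- \frac{14}{13}}\right)^{2} = \left(-4 - \frac{13}{14}\right)^{2} = \left(- \frac{69}{14}\right)^{2} = \frac{4761}{196}$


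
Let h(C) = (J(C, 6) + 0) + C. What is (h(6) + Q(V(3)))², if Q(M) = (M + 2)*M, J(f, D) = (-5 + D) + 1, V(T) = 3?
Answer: 529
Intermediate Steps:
J(f, D) = -4 + D
Q(M) = M*(2 + M) (Q(M) = (2 + M)*M = M*(2 + M))
h(C) = 2 + C (h(C) = ((-4 + 6) + 0) + C = (2 + 0) + C = 2 + C)
(h(6) + Q(V(3)))² = ((2 + 6) + 3*(2 + 3))² = (8 + 3*5)² = (8 + 15)² = 23² = 529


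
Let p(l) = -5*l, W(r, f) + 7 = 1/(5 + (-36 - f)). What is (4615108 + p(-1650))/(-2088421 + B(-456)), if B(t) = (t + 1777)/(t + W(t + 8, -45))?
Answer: -29963983198/13535074995 ≈ -2.2138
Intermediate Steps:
W(r, f) = -7 + 1/(-31 - f) (W(r, f) = -7 + 1/(5 + (-36 - f)) = -7 + 1/(-31 - f))
B(t) = (1777 + t)/(-97/14 + t) (B(t) = (t + 1777)/(t + (-218 - 7*(-45))/(31 - 45)) = (1777 + t)/(t + (-218 + 315)/(-14)) = (1777 + t)/(t - 1/14*97) = (1777 + t)/(t - 97/14) = (1777 + t)/(-97/14 + t))
(4615108 + p(-1650))/(-2088421 + B(-456)) = (4615108 - 5*(-1650))/(-2088421 + 14*(1777 - 456)/(-97 + 14*(-456))) = (4615108 + 8250)/(-2088421 + 14*1321/(-97 - 6384)) = 4623358/(-2088421 + 14*1321/(-6481)) = 4623358/(-2088421 + 14*(-1/6481)*1321) = 4623358/(-2088421 - 18494/6481) = 4623358/(-13535074995/6481) = 4623358*(-6481/13535074995) = -29963983198/13535074995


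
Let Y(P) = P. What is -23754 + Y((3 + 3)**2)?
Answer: -23718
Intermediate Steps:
-23754 + Y((3 + 3)**2) = -23754 + (3 + 3)**2 = -23754 + 6**2 = -23754 + 36 = -23718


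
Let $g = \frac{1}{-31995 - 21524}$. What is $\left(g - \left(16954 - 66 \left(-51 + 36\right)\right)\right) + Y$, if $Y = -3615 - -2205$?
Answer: $- \frac{1035806727}{53519} \approx -19354.0$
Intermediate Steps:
$Y = -1410$ ($Y = -3615 + 2205 = -1410$)
$g = - \frac{1}{53519}$ ($g = \frac{1}{-53519} = - \frac{1}{53519} \approx -1.8685 \cdot 10^{-5}$)
$\left(g - \left(16954 - 66 \left(-51 + 36\right)\right)\right) + Y = \left(- \frac{1}{53519} - \left(16954 - 66 \left(-51 + 36\right)\right)\right) - 1410 = \left(- \frac{1}{53519} + \left(66 \left(-15\right) - 16954\right)\right) - 1410 = \left(- \frac{1}{53519} - 17944\right) - 1410 = - \frac{960344937}{53519} - 1410 = - \frac{1035806727}{53519}$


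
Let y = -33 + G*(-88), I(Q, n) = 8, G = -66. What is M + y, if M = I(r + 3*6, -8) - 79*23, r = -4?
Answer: 3966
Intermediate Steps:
M = -1809 (M = 8 - 79*23 = 8 - 1817 = -1809)
y = 5775 (y = -33 - 66*(-88) = -33 + 5808 = 5775)
M + y = -1809 + 5775 = 3966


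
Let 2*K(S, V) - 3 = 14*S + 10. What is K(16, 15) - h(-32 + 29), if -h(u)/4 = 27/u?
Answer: 165/2 ≈ 82.500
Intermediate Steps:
K(S, V) = 13/2 + 7*S (K(S, V) = 3/2 + (14*S + 10)/2 = 3/2 + (10 + 14*S)/2 = 3/2 + (5 + 7*S) = 13/2 + 7*S)
h(u) = -108/u
K(16, 15) - h(-32 + 29) = (13/2 + 7*16) - (-108)/(-32 + 29) = (13/2 + 112) - (-108)/(-3) = 237/2 - (-108)*(-1)/3 = 237/2 - 1*36 = 237/2 - 36 = 165/2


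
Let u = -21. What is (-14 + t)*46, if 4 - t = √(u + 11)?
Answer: -460 - 46*I*√10 ≈ -460.0 - 145.46*I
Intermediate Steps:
t = 4 - I*√10 (t = 4 - √(-21 + 11) = 4 - √(-10) = 4 - I*√10 ≈ 4.0 - 3.1623*I)
(-14 + t)*46 = (-14 + (4 - I*√10))*46 = (-10 - I*√10)*46 = -460 - 46*I*√10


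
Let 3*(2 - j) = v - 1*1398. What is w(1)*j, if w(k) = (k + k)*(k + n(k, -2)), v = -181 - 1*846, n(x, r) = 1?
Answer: 9724/3 ≈ 3241.3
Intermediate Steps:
v = -1027 (v = -181 - 846 = -1027)
w(k) = 2*k*(1 + k) (w(k) = (k + k)*(k + 1) = (2*k)*(1 + k) = 2*k*(1 + k))
j = 2431/3 (j = 2 - (-1027 - 1*1398)/3 = 2 - (-1027 - 1398)/3 = 2 - ⅓*(-2425) = 2 + 2425/3 = 2431/3 ≈ 810.33)
w(1)*j = (2*1*(1 + 1))*(2431/3) = (2*1*2)*(2431/3) = 4*(2431/3) = 9724/3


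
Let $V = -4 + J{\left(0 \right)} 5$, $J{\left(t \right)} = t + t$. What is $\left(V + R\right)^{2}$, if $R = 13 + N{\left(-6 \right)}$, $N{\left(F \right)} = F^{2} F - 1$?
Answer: $43264$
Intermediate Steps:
$N{\left(F \right)} = -1 + F^{3}$ ($N{\left(F \right)} = F^{3} - 1 = -1 + F^{3}$)
$J{\left(t \right)} = 2 t$
$V = -4$ ($V = -4 + 2 \cdot 0 \cdot 5 = -4 + 0 \cdot 5 = -4 + 0 = -4$)
$R = -204$ ($R = 13 + \left(-1 + \left(-6\right)^{3}\right) = 13 - 217 = -204$)
$\left(V + R\right)^{2} = \left(-4 - 204\right)^{2} = \left(-208\right)^{2} = 43264$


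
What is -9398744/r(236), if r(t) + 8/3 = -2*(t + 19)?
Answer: 14098116/769 ≈ 18333.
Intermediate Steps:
r(t) = -122/3 - 2*t (r(t) = -8/3 - 2*(t + 19) = -8/3 - 2*(19 + t) = -8/3 + (-38 - 2*t) = -122/3 - 2*t)
-9398744/r(236) = -9398744/(-122/3 - 2*236) = -9398744/(-122/3 - 472) = -9398744/(-1538/3) = -9398744*(-3/1538) = 14098116/769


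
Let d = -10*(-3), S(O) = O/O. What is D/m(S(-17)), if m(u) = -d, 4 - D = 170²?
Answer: 4816/5 ≈ 963.20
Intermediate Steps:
S(O) = 1
D = -28896 (D = 4 - 1*170² = 4 - 1*28900 = 4 - 28900 = -28896)
d = 30
m(u) = -30 (m(u) = -1*30 = -30)
D/m(S(-17)) = -28896/(-30) = -28896*(-1/30) = 4816/5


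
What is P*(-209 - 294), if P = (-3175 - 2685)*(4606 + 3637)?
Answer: 24296901940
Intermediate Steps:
P = -48303980 (P = -5860*8243 = -48303980)
P*(-209 - 294) = -48303980*(-209 - 294) = -48303980*(-503) = 24296901940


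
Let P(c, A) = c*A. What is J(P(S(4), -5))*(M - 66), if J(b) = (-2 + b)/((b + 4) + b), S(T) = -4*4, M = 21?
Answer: -1755/82 ≈ -21.402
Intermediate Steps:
S(T) = -16
P(c, A) = A*c
J(b) = (-2 + b)/(4 + 2*b) (J(b) = (-2 + b)/((4 + b) + b) = (-2 + b)/(4 + 2*b))
J(P(S(4), -5))*(M - 66) = ((-2 - 5*(-16))/(2*(2 - 5*(-16))))*(21 - 66) = ((-2 + 80)/(2*(2 + 80)))*(-45) = ((½)*78/82)*(-45) = ((½)*(1/82)*78)*(-45) = (39/82)*(-45) = -1755/82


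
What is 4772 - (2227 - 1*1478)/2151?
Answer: 10263823/2151 ≈ 4771.6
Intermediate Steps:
4772 - (2227 - 1*1478)/2151 = 4772 - (2227 - 1478)/2151 = 4772 - 749/2151 = 10263823/2151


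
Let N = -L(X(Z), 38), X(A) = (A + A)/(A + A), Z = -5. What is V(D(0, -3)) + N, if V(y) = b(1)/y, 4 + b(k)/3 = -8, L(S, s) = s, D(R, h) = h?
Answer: -26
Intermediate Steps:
X(A) = 1 (X(A) = (2*A)/((2*A)) = (2*A)*(1/(2*A)) = 1)
b(k) = -36 (b(k) = -12 + 3*(-8) = -12 - 24 = -36)
N = -38 (N = -1*38 = -38)
V(y) = -36/y
V(D(0, -3)) + N = -36/(-3) - 38 = -36*(-⅓) - 38 = 12 - 38 = -26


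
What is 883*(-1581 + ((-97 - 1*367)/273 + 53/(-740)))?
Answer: -282340529467/202020 ≈ -1.3976e+6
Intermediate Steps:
883*(-1581 + ((-97 - 1*367)/273 + 53/(-740))) = 883*(-1581 + ((-97 - 367)*(1/273) + 53*(-1/740))) = 883*(-1581 + (-464*1/273 - 53/740)) = 883*(-1581 + (-464/273 - 53/740)) = 883*(-1581 - 357829/202020) = 883*(-319751449/202020) = -282340529467/202020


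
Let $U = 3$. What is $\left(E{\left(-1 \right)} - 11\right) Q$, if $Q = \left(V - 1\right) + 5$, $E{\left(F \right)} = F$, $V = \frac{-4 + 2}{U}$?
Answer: $-40$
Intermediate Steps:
$V = - \frac{2}{3}$ ($V = \frac{-4 + 2}{3} = \frac{1}{3} \left(-2\right) = - \frac{2}{3} \approx -0.66667$)
$Q = \frac{10}{3}$ ($Q = \left(- \frac{2}{3} - 1\right) + 5 = - \frac{5}{3} + 5 = \frac{10}{3} \approx 3.3333$)
$\left(E{\left(-1 \right)} - 11\right) Q = \left(-1 - 11\right) \frac{10}{3} = \left(-12\right) \frac{10}{3} = -40$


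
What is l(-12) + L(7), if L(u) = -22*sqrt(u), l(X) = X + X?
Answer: -24 - 22*sqrt(7) ≈ -82.207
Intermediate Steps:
l(X) = 2*X
l(-12) + L(7) = 2*(-12) - 22*sqrt(7) = -24 - 22*sqrt(7)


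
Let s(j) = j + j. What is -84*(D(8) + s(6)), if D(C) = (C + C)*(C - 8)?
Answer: -1008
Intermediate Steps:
s(j) = 2*j
D(C) = 2*C*(-8 + C) (D(C) = (2*C)*(-8 + C) = 2*C*(-8 + C))
-84*(D(8) + s(6)) = -84*(2*8*(-8 + 8) + 2*6) = -84*(2*8*0 + 12) = -84*(0 + 12) = -84*12 = -1008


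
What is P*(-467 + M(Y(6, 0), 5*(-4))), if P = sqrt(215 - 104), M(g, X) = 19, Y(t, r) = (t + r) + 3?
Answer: -448*sqrt(111) ≈ -4720.0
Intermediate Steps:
Y(t, r) = 3 + r + t (Y(t, r) = (r + t) + 3 = 3 + r + t)
P = sqrt(111) ≈ 10.536
P*(-467 + M(Y(6, 0), 5*(-4))) = sqrt(111)*(-467 + 19) = sqrt(111)*(-448) = -448*sqrt(111)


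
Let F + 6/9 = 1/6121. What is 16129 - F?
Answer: 296189066/18363 ≈ 16130.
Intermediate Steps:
F = -12239/18363 (F = -⅔ + 1/6121 = -12239/18363 ≈ -0.66650)
16129 - F = 16129 - 1*(-12239/18363) = 16129 + 12239/18363 = 296189066/18363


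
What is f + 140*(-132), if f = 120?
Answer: -18360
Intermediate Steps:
f + 140*(-132) = 120 + 140*(-132) = 120 - 18480 = -18360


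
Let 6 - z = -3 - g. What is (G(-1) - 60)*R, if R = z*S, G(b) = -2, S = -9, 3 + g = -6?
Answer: 0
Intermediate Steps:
g = -9 (g = -3 - 6 = -9)
z = 0 (z = 6 - (-3 - 1*(-9)) = 6 - (-3 + 9) = 6 - 1*6 = 6 - 6 = 0)
R = 0 (R = 0*(-9) = 0)
(G(-1) - 60)*R = (-2 - 60)*0 = -62*0 = 0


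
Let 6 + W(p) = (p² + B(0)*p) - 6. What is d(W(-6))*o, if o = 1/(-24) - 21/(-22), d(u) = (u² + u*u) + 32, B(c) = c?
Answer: 35668/33 ≈ 1080.8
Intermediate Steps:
W(p) = -12 + p² (W(p) = -6 + ((p² + 0*p) - 6) = -6 + ((p² + 0) - 6) = -6 + (p² - 6) = -6 + (-6 + p²) = -12 + p²)
d(u) = 32 + 2*u² (d(u) = (u² + u²) + 32 = 2*u² + 32 = 32 + 2*u²)
o = 241/264 (o = 1*(-1/24) - 21*(-1/22) = -1/24 + 21/22 = 241/264 ≈ 0.91288)
d(W(-6))*o = (32 + 2*(-12 + (-6)²)²)*(241/264) = (32 + 2*(-12 + 36)²)*(241/264) = (32 + 2*24²)*(241/264) = (32 + 2*576)*(241/264) = (32 + 1152)*(241/264) = 1184*(241/264) = 35668/33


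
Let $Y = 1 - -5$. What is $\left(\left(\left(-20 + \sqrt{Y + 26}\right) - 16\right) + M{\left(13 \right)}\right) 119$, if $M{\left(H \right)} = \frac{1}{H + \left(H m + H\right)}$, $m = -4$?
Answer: $- \frac{111503}{26} + 476 \sqrt{2} \approx -3615.4$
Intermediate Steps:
$Y = 6$ ($Y = 1 + 5 = 6$)
$M{\left(H \right)} = - \frac{1}{2 H}$ ($M{\left(H \right)} = \frac{1}{H + \left(H \left(-4\right) + H\right)} = \frac{1}{H + \left(- 4 H + H\right)} = \frac{1}{H - 3 H} = \frac{1}{\left(-2\right) H} = - \frac{1}{2 H}$)
$\left(\left(\left(-20 + \sqrt{Y + 26}\right) - 16\right) + M{\left(13 \right)}\right) 119 = \left(\left(\left(-20 + \sqrt{6 + 26}\right) - 16\right) - \frac{1}{2 \cdot 13}\right) 119 = \left(\left(\left(-20 + \sqrt{32}\right) - 16\right) - \frac{1}{26}\right) 119 = \left(\left(\left(-20 + 4 \sqrt{2}\right) - 16\right) - \frac{1}{26}\right) 119 = \left(\left(-36 + 4 \sqrt{2}\right) - \frac{1}{26}\right) 119 = \left(- \frac{937}{26} + 4 \sqrt{2}\right) 119 = - \frac{111503}{26} + 476 \sqrt{2}$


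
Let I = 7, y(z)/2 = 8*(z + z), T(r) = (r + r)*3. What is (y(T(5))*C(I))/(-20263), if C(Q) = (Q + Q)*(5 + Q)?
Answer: -161280/20263 ≈ -7.9593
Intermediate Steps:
T(r) = 6*r (T(r) = (2*r)*3 = 6*r)
y(z) = 32*z (y(z) = 2*(8*(z + z)) = 2*(8*(2*z)) = 2*(16*z) = 32*z)
C(Q) = 2*Q*(5 + Q) (C(Q) = (2*Q)*(5 + Q) = 2*Q*(5 + Q))
(y(T(5))*C(I))/(-20263) = ((32*(6*5))*(2*7*(5 + 7)))/(-20263) = ((32*30)*(2*7*12))*(-1/20263) = (960*168)*(-1/20263) = 161280*(-1/20263) = -161280/20263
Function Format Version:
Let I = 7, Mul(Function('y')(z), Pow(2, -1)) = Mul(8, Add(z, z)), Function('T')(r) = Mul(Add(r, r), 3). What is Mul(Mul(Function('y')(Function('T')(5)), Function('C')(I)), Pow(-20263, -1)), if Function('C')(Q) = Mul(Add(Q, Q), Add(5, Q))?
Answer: Rational(-161280, 20263) ≈ -7.9593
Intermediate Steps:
Function('T')(r) = Mul(6, r) (Function('T')(r) = Mul(Mul(2, r), 3) = Mul(6, r))
Function('y')(z) = Mul(32, z) (Function('y')(z) = Mul(2, Mul(8, Add(z, z))) = Mul(2, Mul(8, Mul(2, z))) = Mul(2, Mul(16, z)) = Mul(32, z))
Function('C')(Q) = Mul(2, Q, Add(5, Q)) (Function('C')(Q) = Mul(Mul(2, Q), Add(5, Q)) = Mul(2, Q, Add(5, Q)))
Mul(Mul(Function('y')(Function('T')(5)), Function('C')(I)), Pow(-20263, -1)) = Mul(Mul(Mul(32, Mul(6, 5)), Mul(2, 7, Add(5, 7))), Pow(-20263, -1)) = Mul(Mul(Mul(32, 30), Mul(2, 7, 12)), Rational(-1, 20263)) = Mul(Mul(960, 168), Rational(-1, 20263)) = Mul(161280, Rational(-1, 20263)) = Rational(-161280, 20263)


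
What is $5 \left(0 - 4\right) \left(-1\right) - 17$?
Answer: $3$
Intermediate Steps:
$5 \left(0 - 4\right) \left(-1\right) - 17 = 5 \left(-4\right) \left(-1\right) - 17 = \left(-20\right) \left(-1\right) - 17 = 20 - 17 = 3$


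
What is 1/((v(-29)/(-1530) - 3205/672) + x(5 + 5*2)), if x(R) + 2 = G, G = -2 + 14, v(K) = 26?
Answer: 171360/893413 ≈ 0.19180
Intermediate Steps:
G = 12
x(R) = 10 (x(R) = -2 + 12 = 10)
1/((v(-29)/(-1530) - 3205/672) + x(5 + 5*2)) = 1/((26/(-1530) - 3205/672) + 10) = 1/((26*(-1/1530) - 3205*1/672) + 10) = 1/((-13/765 - 3205/672) + 10) = 1/(-820187/171360 + 10) = 1/(893413/171360) = 171360/893413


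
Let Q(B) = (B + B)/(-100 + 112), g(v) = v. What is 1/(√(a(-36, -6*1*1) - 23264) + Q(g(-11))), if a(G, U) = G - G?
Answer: -66/837625 - 144*I*√1454/837625 ≈ -7.8794e-5 - 0.0065553*I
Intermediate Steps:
a(G, U) = 0
Q(B) = B/6 (Q(B) = (2*B)/12 = (2*B)*(1/12) = B/6)
1/(√(a(-36, -6*1*1) - 23264) + Q(g(-11))) = 1/(√(0 - 23264) + (⅙)*(-11)) = 1/(√(-23264) - 11/6) = 1/(4*I*√1454 - 11/6) = 1/(-11/6 + 4*I*√1454)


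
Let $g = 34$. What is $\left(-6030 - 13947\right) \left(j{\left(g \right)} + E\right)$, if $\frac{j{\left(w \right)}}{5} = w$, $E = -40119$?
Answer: $798061173$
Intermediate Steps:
$j{\left(w \right)} = 5 w$
$\left(-6030 - 13947\right) \left(j{\left(g \right)} + E\right) = \left(-6030 - 13947\right) \left(5 \cdot 34 - 40119\right) = - 19977 \left(170 - 40119\right) = \left(-19977\right) \left(-39949\right) = 798061173$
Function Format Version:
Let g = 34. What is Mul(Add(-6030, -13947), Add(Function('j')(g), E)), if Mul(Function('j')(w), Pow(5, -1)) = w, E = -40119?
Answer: 798061173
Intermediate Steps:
Function('j')(w) = Mul(5, w)
Mul(Add(-6030, -13947), Add(Function('j')(g), E)) = Mul(Add(-6030, -13947), Add(Mul(5, 34), -40119)) = Mul(-19977, Add(170, -40119)) = Mul(-19977, -39949) = 798061173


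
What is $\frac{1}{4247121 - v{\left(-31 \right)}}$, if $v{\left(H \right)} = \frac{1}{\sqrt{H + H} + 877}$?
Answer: $\frac{1633423624117}{6937347774021054599} - \frac{i \sqrt{62}}{13874695548042109198} \approx 2.3545 \cdot 10^{-7} - 5.6751 \cdot 10^{-19} i$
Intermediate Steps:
$v{\left(H \right)} = \frac{1}{877 + \sqrt{2} \sqrt{H}}$ ($v{\left(H \right)} = \frac{1}{\sqrt{2 H} + 877} = \frac{1}{\sqrt{2} \sqrt{H} + 877} = \frac{1}{877 + \sqrt{2} \sqrt{H}}$)
$\frac{1}{4247121 - v{\left(-31 \right)}} = \frac{1}{4247121 - \frac{1}{877 + \sqrt{2} \sqrt{-31}}} = \frac{1}{4247121 - \frac{1}{877 + \sqrt{2} i \sqrt{31}}} = \frac{1}{4247121 - \frac{1}{877 + i \sqrt{62}}}$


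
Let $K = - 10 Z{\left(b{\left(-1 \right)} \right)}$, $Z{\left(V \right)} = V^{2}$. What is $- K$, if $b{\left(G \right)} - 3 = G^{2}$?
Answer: $160$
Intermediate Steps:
$b{\left(G \right)} = 3 + G^{2}$
$K = -160$ ($K = - 10 \left(3 + \left(-1\right)^{2}\right)^{2} = - 10 \left(3 + 1\right)^{2} = - 10 \cdot 4^{2} = \left(-10\right) 16 = -160$)
$- K = \left(-1\right) \left(-160\right) = 160$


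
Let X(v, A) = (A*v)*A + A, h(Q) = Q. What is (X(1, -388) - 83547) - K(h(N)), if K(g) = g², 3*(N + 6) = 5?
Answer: 599312/9 ≈ 66590.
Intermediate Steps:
N = -13/3 (N = -6 + (⅓)*5 = -6 + 5/3 = -13/3 ≈ -4.3333)
X(v, A) = A + v*A² (X(v, A) = v*A² + A = A + v*A²)
(X(1, -388) - 83547) - K(h(N)) = (-388*(1 - 388*1) - 83547) - (-13/3)² = (-388*(1 - 388) - 83547) - 1*169/9 = (-388*(-387) - 83547) - 169/9 = (150156 - 83547) - 169/9 = 66609 - 169/9 = 599312/9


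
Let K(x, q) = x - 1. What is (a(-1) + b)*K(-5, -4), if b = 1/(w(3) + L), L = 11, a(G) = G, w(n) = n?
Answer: 39/7 ≈ 5.5714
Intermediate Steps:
K(x, q) = -1 + x
b = 1/14 (b = 1/(3 + 11) = 1/14 ≈ 0.071429)
(a(-1) + b)*K(-5, -4) = (-1 + 1/14)*(-1 - 5) = -13/14*(-6) = 39/7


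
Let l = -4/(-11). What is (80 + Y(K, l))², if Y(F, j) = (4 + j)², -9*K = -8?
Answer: 143616256/14641 ≈ 9809.2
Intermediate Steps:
K = 8/9 (K = -⅑*(-8) = 8/9 ≈ 0.88889)
l = 4/11 (l = -4*(-1/11) = 4/11 ≈ 0.36364)
(80 + Y(K, l))² = (80 + (4 + 4/11)²)² = (80 + (48/11)²)² = (80 + 2304/121)² = (11984/121)² = 143616256/14641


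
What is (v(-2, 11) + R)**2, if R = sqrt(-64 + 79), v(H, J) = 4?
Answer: (4 + sqrt(15))**2 ≈ 61.984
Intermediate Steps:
R = sqrt(15) ≈ 3.8730
(v(-2, 11) + R)**2 = (4 + sqrt(15))**2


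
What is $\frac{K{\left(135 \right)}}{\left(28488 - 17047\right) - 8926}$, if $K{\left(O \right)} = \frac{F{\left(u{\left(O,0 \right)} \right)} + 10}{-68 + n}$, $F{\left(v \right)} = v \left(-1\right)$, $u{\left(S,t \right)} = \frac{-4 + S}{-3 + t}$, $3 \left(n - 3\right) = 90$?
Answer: $- \frac{23}{37725} \approx -0.00060968$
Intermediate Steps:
$n = 33$ ($n = 3 + \frac{1}{3} \cdot 90 = 3 + 30 = 33$)
$u{\left(S,t \right)} = \frac{-4 + S}{-3 + t}$
$F{\left(v \right)} = - v$
$K{\left(O \right)} = - \frac{26}{105} - \frac{O}{105}$ ($K{\left(O \right)} = \frac{- \frac{-4 + O}{-3 + 0} + 10}{-68 + 33} = \frac{- \frac{-4 + O}{-3} + 10}{-35} = \left(- \frac{\left(-1\right) \left(-4 + O\right)}{3} + 10\right) \left(- \frac{1}{35}\right) = \left(- (\frac{4}{3} - \frac{O}{3}) + 10\right) \left(- \frac{1}{35}\right) = \left(\left(- \frac{4}{3} + \frac{O}{3}\right) + 10\right) \left(- \frac{1}{35}\right) = \left(\frac{26}{3} + \frac{O}{3}\right) \left(- \frac{1}{35}\right) = - \frac{26}{105} - \frac{O}{105}$)
$\frac{K{\left(135 \right)}}{\left(28488 - 17047\right) - 8926} = \frac{- \frac{26}{105} - \frac{9}{7}}{\left(28488 - 17047\right) - 8926} = \frac{- \frac{26}{105} - \frac{9}{7}}{11441 - 8926} = - \frac{23}{15 \cdot 2515} = \left(- \frac{23}{15}\right) \frac{1}{2515} = - \frac{23}{37725}$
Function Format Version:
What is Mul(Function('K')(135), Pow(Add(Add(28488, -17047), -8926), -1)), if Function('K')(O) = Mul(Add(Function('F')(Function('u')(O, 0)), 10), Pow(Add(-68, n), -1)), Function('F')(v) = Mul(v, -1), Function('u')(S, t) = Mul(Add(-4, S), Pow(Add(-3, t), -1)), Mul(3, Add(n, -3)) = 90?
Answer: Rational(-23, 37725) ≈ -0.00060968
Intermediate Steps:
n = 33 (n = Add(3, Mul(Rational(1, 3), 90)) = Add(3, 30) = 33)
Function('u')(S, t) = Mul(Pow(Add(-3, t), -1), Add(-4, S))
Function('F')(v) = Mul(-1, v)
Function('K')(O) = Add(Rational(-26, 105), Mul(Rational(-1, 105), O)) (Function('K')(O) = Mul(Add(Mul(-1, Mul(Pow(Add(-3, 0), -1), Add(-4, O))), 10), Pow(Add(-68, 33), -1)) = Mul(Add(Mul(-1, Mul(Pow(-3, -1), Add(-4, O))), 10), Pow(-35, -1)) = Mul(Add(Mul(-1, Mul(Rational(-1, 3), Add(-4, O))), 10), Rational(-1, 35)) = Mul(Add(Mul(-1, Add(Rational(4, 3), Mul(Rational(-1, 3), O))), 10), Rational(-1, 35)) = Mul(Add(Add(Rational(-4, 3), Mul(Rational(1, 3), O)), 10), Rational(-1, 35)) = Mul(Add(Rational(26, 3), Mul(Rational(1, 3), O)), Rational(-1, 35)) = Add(Rational(-26, 105), Mul(Rational(-1, 105), O)))
Mul(Function('K')(135), Pow(Add(Add(28488, -17047), -8926), -1)) = Mul(Add(Rational(-26, 105), Mul(Rational(-1, 105), 135)), Pow(Add(Add(28488, -17047), -8926), -1)) = Mul(Add(Rational(-26, 105), Rational(-9, 7)), Pow(Add(11441, -8926), -1)) = Mul(Rational(-23, 15), Pow(2515, -1)) = Mul(Rational(-23, 15), Rational(1, 2515)) = Rational(-23, 37725)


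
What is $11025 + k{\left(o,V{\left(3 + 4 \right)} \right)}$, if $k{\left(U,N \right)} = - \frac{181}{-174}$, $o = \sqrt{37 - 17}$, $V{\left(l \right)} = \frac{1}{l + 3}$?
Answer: $\frac{1918531}{174} \approx 11026.0$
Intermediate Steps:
$V{\left(l \right)} = \frac{1}{3 + l}$
$o = 2 \sqrt{5}$ ($o = \sqrt{20} = 2 \sqrt{5} \approx 4.4721$)
$k{\left(U,N \right)} = \frac{181}{174}$ ($k{\left(U,N \right)} = \left(-181\right) \left(- \frac{1}{174}\right) = \frac{181}{174}$)
$11025 + k{\left(o,V{\left(3 + 4 \right)} \right)} = 11025 + \frac{181}{174} = \frac{1918531}{174}$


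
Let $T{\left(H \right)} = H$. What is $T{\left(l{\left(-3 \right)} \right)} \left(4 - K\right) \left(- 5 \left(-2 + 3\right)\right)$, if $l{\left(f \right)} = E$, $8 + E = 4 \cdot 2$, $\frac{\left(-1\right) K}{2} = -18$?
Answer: $0$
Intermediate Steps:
$K = 36$ ($K = \left(-2\right) \left(-18\right) = 36$)
$E = 0$ ($E = -8 + 4 \cdot 2 = -8 + 8 = 0$)
$l{\left(f \right)} = 0$
$T{\left(l{\left(-3 \right)} \right)} \left(4 - K\right) \left(- 5 \left(-2 + 3\right)\right) = 0 \left(4 - 36\right) \left(- 5 \left(-2 + 3\right)\right) = 0 \left(4 - 36\right) \left(\left(-5\right) 1\right) = 0 \left(-32\right) \left(-5\right) = 0 \left(-5\right) = 0$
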